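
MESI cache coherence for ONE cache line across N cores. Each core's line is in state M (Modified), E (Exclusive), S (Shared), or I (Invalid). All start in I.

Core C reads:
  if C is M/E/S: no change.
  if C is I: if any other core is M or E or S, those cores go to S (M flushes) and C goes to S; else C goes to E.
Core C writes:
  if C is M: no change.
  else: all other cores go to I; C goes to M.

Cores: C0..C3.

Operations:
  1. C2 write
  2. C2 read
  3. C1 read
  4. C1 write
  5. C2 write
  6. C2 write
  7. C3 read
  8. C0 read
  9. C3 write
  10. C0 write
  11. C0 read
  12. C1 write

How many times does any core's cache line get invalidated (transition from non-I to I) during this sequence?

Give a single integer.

Op 1: C2 write [C2 write: invalidate none -> C2=M] -> [I,I,M,I] (invalidations this op: 0; running total: 0)
Op 2: C2 read [C2 read: already in M, no change] -> [I,I,M,I] (invalidations this op: 0; running total: 0)
Op 3: C1 read [C1 read from I: others=['C2=M'] -> C1=S, others downsized to S] -> [I,S,S,I] (invalidations this op: 0; running total: 0)
Op 4: C1 write [C1 write: invalidate ['C2=S'] -> C1=M] -> [I,M,I,I] (invalidations this op: 1; running total: 1)
Op 5: C2 write [C2 write: invalidate ['C1=M'] -> C2=M] -> [I,I,M,I] (invalidations this op: 1; running total: 2)
Op 6: C2 write [C2 write: already M (modified), no change] -> [I,I,M,I] (invalidations this op: 0; running total: 2)
Op 7: C3 read [C3 read from I: others=['C2=M'] -> C3=S, others downsized to S] -> [I,I,S,S] (invalidations this op: 0; running total: 2)
Op 8: C0 read [C0 read from I: others=['C2=S', 'C3=S'] -> C0=S, others downsized to S] -> [S,I,S,S] (invalidations this op: 0; running total: 2)
Op 9: C3 write [C3 write: invalidate ['C0=S', 'C2=S'] -> C3=M] -> [I,I,I,M] (invalidations this op: 2; running total: 4)
Op 10: C0 write [C0 write: invalidate ['C3=M'] -> C0=M] -> [M,I,I,I] (invalidations this op: 1; running total: 5)
Op 11: C0 read [C0 read: already in M, no change] -> [M,I,I,I] (invalidations this op: 0; running total: 5)
Op 12: C1 write [C1 write: invalidate ['C0=M'] -> C1=M] -> [I,M,I,I] (invalidations this op: 1; running total: 6)

Answer: 6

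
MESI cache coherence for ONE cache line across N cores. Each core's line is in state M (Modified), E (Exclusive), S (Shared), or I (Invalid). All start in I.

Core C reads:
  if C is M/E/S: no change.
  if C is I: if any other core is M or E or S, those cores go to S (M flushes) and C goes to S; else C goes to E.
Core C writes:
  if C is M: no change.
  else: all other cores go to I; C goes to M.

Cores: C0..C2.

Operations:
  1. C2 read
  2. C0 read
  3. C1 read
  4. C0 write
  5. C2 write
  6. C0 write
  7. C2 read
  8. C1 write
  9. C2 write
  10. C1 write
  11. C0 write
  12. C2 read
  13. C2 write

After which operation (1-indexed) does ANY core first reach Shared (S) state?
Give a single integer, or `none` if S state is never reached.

Op 1: C2 read [C2 read from I: no other sharers -> C2=E (exclusive)] -> [I,I,E]
Op 2: C0 read [C0 read from I: others=['C2=E'] -> C0=S, others downsized to S] -> [S,I,S]
  -> First S state at op 2; remaining ops need not be traced.

Answer: 2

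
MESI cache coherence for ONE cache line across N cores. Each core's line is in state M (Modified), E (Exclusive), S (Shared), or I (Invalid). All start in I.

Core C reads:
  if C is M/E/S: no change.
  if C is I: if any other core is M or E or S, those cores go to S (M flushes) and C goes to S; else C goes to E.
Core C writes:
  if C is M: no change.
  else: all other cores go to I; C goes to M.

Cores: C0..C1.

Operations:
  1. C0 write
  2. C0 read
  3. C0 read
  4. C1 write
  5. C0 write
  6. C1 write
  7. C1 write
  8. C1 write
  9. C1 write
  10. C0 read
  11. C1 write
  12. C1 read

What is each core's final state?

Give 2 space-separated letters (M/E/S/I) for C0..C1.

Op 1: C0 write [C0 write: invalidate none -> C0=M] -> [M,I]
Op 2: C0 read [C0 read: already in M, no change] -> [M,I]
Op 3: C0 read [C0 read: already in M, no change] -> [M,I]
Op 4: C1 write [C1 write: invalidate ['C0=M'] -> C1=M] -> [I,M]
Op 5: C0 write [C0 write: invalidate ['C1=M'] -> C0=M] -> [M,I]
Op 6: C1 write [C1 write: invalidate ['C0=M'] -> C1=M] -> [I,M]
Op 7: C1 write [C1 write: already M (modified), no change] -> [I,M]
Op 8: C1 write [C1 write: already M (modified), no change] -> [I,M]
Op 9: C1 write [C1 write: already M (modified), no change] -> [I,M]
Op 10: C0 read [C0 read from I: others=['C1=M'] -> C0=S, others downsized to S] -> [S,S]
Op 11: C1 write [C1 write: invalidate ['C0=S'] -> C1=M] -> [I,M]
Op 12: C1 read [C1 read: already in M, no change] -> [I,M]

Answer: I M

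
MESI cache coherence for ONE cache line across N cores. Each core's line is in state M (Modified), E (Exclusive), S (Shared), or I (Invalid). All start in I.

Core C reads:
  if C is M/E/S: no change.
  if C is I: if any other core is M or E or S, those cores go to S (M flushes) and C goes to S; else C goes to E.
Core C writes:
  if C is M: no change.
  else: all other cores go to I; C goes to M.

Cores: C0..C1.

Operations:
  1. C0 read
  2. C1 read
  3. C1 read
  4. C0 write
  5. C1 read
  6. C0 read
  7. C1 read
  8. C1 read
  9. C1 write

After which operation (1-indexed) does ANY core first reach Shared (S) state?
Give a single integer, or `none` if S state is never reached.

Op 1: C0 read [C0 read from I: no other sharers -> C0=E (exclusive)] -> [E,I]
Op 2: C1 read [C1 read from I: others=['C0=E'] -> C1=S, others downsized to S] -> [S,S]
  -> First S state at op 2; remaining ops need not be traced.

Answer: 2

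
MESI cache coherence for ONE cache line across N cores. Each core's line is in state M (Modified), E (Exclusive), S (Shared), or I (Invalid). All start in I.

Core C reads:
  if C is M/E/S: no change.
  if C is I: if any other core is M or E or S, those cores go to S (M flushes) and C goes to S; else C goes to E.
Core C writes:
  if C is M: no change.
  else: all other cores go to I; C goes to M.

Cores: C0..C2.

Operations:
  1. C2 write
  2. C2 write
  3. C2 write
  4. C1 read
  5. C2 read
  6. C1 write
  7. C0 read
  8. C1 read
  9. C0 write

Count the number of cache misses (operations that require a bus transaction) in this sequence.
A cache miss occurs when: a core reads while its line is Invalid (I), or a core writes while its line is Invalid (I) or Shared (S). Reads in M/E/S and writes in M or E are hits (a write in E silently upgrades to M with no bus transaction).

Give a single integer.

Answer: 5

Derivation:
Op 1: C2 write [C2 write: invalidate none -> C2=M] -> [I,I,M] [MISS #1: write from I]
Op 2: C2 write [C2 write: already M (modified), no change] -> [I,I,M] [hit: write from M]
Op 3: C2 write [C2 write: already M (modified), no change] -> [I,I,M] [hit: write from M]
Op 4: C1 read [C1 read from I: others=['C2=M'] -> C1=S, others downsized to S] -> [I,S,S] [MISS #2: read from I]
Op 5: C2 read [C2 read: already in S, no change] -> [I,S,S] [hit: read from S]
Op 6: C1 write [C1 write: invalidate ['C2=S'] -> C1=M] -> [I,M,I] [MISS #3: write from S]
Op 7: C0 read [C0 read from I: others=['C1=M'] -> C0=S, others downsized to S] -> [S,S,I] [MISS #4: read from I]
Op 8: C1 read [C1 read: already in S, no change] -> [S,S,I] [hit: read from S]
Op 9: C0 write [C0 write: invalidate ['C1=S'] -> C0=M] -> [M,I,I] [MISS #5: write from S]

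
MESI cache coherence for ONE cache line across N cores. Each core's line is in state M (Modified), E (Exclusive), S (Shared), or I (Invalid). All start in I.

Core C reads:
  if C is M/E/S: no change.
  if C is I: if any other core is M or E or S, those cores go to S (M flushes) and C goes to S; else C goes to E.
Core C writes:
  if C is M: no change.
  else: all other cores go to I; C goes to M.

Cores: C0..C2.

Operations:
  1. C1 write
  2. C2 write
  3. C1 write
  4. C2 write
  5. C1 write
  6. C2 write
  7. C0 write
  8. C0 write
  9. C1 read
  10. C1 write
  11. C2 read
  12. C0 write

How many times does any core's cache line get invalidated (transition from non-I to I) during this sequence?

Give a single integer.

Answer: 9

Derivation:
Op 1: C1 write [C1 write: invalidate none -> C1=M] -> [I,M,I] (invalidations this op: 0; running total: 0)
Op 2: C2 write [C2 write: invalidate ['C1=M'] -> C2=M] -> [I,I,M] (invalidations this op: 1; running total: 1)
Op 3: C1 write [C1 write: invalidate ['C2=M'] -> C1=M] -> [I,M,I] (invalidations this op: 1; running total: 2)
Op 4: C2 write [C2 write: invalidate ['C1=M'] -> C2=M] -> [I,I,M] (invalidations this op: 1; running total: 3)
Op 5: C1 write [C1 write: invalidate ['C2=M'] -> C1=M] -> [I,M,I] (invalidations this op: 1; running total: 4)
Op 6: C2 write [C2 write: invalidate ['C1=M'] -> C2=M] -> [I,I,M] (invalidations this op: 1; running total: 5)
Op 7: C0 write [C0 write: invalidate ['C2=M'] -> C0=M] -> [M,I,I] (invalidations this op: 1; running total: 6)
Op 8: C0 write [C0 write: already M (modified), no change] -> [M,I,I] (invalidations this op: 0; running total: 6)
Op 9: C1 read [C1 read from I: others=['C0=M'] -> C1=S, others downsized to S] -> [S,S,I] (invalidations this op: 0; running total: 6)
Op 10: C1 write [C1 write: invalidate ['C0=S'] -> C1=M] -> [I,M,I] (invalidations this op: 1; running total: 7)
Op 11: C2 read [C2 read from I: others=['C1=M'] -> C2=S, others downsized to S] -> [I,S,S] (invalidations this op: 0; running total: 7)
Op 12: C0 write [C0 write: invalidate ['C1=S', 'C2=S'] -> C0=M] -> [M,I,I] (invalidations this op: 2; running total: 9)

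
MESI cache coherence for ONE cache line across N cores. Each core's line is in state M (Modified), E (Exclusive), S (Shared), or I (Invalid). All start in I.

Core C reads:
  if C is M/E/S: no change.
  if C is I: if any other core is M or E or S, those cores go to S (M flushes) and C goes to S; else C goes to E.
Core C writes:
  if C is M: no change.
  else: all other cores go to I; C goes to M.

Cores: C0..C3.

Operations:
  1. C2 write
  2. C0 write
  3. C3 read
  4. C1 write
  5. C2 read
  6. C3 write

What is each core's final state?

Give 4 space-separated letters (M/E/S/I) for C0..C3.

Op 1: C2 write [C2 write: invalidate none -> C2=M] -> [I,I,M,I]
Op 2: C0 write [C0 write: invalidate ['C2=M'] -> C0=M] -> [M,I,I,I]
Op 3: C3 read [C3 read from I: others=['C0=M'] -> C3=S, others downsized to S] -> [S,I,I,S]
Op 4: C1 write [C1 write: invalidate ['C0=S', 'C3=S'] -> C1=M] -> [I,M,I,I]
Op 5: C2 read [C2 read from I: others=['C1=M'] -> C2=S, others downsized to S] -> [I,S,S,I]
Op 6: C3 write [C3 write: invalidate ['C1=S', 'C2=S'] -> C3=M] -> [I,I,I,M]

Answer: I I I M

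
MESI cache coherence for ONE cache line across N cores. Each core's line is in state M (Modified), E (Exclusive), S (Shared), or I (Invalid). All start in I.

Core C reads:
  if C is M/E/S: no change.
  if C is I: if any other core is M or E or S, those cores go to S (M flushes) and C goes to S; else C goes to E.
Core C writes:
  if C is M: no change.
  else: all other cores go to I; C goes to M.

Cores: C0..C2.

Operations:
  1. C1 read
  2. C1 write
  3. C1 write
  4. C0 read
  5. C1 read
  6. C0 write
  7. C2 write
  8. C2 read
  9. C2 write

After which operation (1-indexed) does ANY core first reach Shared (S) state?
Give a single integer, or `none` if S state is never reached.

Op 1: C1 read [C1 read from I: no other sharers -> C1=E (exclusive)] -> [I,E,I]
Op 2: C1 write [C1 write: invalidate none -> C1=M] -> [I,M,I]
Op 3: C1 write [C1 write: already M (modified), no change] -> [I,M,I]
Op 4: C0 read [C0 read from I: others=['C1=M'] -> C0=S, others downsized to S] -> [S,S,I]
  -> First S state at op 4; remaining ops need not be traced.

Answer: 4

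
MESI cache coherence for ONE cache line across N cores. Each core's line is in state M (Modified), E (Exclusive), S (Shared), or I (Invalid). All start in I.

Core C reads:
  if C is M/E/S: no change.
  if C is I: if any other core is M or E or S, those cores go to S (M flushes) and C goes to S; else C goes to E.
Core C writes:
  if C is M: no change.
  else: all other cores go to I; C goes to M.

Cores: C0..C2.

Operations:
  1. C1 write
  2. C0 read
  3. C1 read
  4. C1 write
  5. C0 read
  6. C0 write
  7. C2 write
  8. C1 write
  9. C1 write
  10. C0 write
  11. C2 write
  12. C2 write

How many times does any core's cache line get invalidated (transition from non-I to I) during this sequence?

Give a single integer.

Op 1: C1 write [C1 write: invalidate none -> C1=M] -> [I,M,I] (invalidations this op: 0; running total: 0)
Op 2: C0 read [C0 read from I: others=['C1=M'] -> C0=S, others downsized to S] -> [S,S,I] (invalidations this op: 0; running total: 0)
Op 3: C1 read [C1 read: already in S, no change] -> [S,S,I] (invalidations this op: 0; running total: 0)
Op 4: C1 write [C1 write: invalidate ['C0=S'] -> C1=M] -> [I,M,I] (invalidations this op: 1; running total: 1)
Op 5: C0 read [C0 read from I: others=['C1=M'] -> C0=S, others downsized to S] -> [S,S,I] (invalidations this op: 0; running total: 1)
Op 6: C0 write [C0 write: invalidate ['C1=S'] -> C0=M] -> [M,I,I] (invalidations this op: 1; running total: 2)
Op 7: C2 write [C2 write: invalidate ['C0=M'] -> C2=M] -> [I,I,M] (invalidations this op: 1; running total: 3)
Op 8: C1 write [C1 write: invalidate ['C2=M'] -> C1=M] -> [I,M,I] (invalidations this op: 1; running total: 4)
Op 9: C1 write [C1 write: already M (modified), no change] -> [I,M,I] (invalidations this op: 0; running total: 4)
Op 10: C0 write [C0 write: invalidate ['C1=M'] -> C0=M] -> [M,I,I] (invalidations this op: 1; running total: 5)
Op 11: C2 write [C2 write: invalidate ['C0=M'] -> C2=M] -> [I,I,M] (invalidations this op: 1; running total: 6)
Op 12: C2 write [C2 write: already M (modified), no change] -> [I,I,M] (invalidations this op: 0; running total: 6)

Answer: 6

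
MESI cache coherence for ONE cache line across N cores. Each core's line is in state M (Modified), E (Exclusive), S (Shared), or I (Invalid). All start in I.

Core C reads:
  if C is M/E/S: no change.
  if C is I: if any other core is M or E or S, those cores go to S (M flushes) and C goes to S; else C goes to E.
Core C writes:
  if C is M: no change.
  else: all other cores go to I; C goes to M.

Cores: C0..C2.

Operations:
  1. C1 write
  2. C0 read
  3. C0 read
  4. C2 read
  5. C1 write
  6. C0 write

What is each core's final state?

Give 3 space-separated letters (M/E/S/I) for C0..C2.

Op 1: C1 write [C1 write: invalidate none -> C1=M] -> [I,M,I]
Op 2: C0 read [C0 read from I: others=['C1=M'] -> C0=S, others downsized to S] -> [S,S,I]
Op 3: C0 read [C0 read: already in S, no change] -> [S,S,I]
Op 4: C2 read [C2 read from I: others=['C0=S', 'C1=S'] -> C2=S, others downsized to S] -> [S,S,S]
Op 5: C1 write [C1 write: invalidate ['C0=S', 'C2=S'] -> C1=M] -> [I,M,I]
Op 6: C0 write [C0 write: invalidate ['C1=M'] -> C0=M] -> [M,I,I]

Answer: M I I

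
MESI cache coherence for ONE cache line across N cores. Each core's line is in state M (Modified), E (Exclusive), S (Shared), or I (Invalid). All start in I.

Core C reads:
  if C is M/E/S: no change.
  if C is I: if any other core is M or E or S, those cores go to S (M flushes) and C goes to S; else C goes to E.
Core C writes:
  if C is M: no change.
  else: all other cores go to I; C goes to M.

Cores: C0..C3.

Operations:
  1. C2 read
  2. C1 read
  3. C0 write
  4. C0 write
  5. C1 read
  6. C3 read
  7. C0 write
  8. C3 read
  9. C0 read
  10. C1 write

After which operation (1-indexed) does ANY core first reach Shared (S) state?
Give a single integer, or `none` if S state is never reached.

Op 1: C2 read [C2 read from I: no other sharers -> C2=E (exclusive)] -> [I,I,E,I]
Op 2: C1 read [C1 read from I: others=['C2=E'] -> C1=S, others downsized to S] -> [I,S,S,I]
  -> First S state at op 2; remaining ops need not be traced.

Answer: 2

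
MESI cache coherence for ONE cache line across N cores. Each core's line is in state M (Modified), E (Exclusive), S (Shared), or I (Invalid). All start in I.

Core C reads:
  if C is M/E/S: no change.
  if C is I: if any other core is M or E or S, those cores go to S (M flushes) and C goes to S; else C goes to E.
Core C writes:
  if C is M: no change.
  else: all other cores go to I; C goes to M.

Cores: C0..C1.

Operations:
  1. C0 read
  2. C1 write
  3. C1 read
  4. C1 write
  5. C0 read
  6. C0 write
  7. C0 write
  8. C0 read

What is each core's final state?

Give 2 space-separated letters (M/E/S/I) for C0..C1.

Op 1: C0 read [C0 read from I: no other sharers -> C0=E (exclusive)] -> [E,I]
Op 2: C1 write [C1 write: invalidate ['C0=E'] -> C1=M] -> [I,M]
Op 3: C1 read [C1 read: already in M, no change] -> [I,M]
Op 4: C1 write [C1 write: already M (modified), no change] -> [I,M]
Op 5: C0 read [C0 read from I: others=['C1=M'] -> C0=S, others downsized to S] -> [S,S]
Op 6: C0 write [C0 write: invalidate ['C1=S'] -> C0=M] -> [M,I]
Op 7: C0 write [C0 write: already M (modified), no change] -> [M,I]
Op 8: C0 read [C0 read: already in M, no change] -> [M,I]

Answer: M I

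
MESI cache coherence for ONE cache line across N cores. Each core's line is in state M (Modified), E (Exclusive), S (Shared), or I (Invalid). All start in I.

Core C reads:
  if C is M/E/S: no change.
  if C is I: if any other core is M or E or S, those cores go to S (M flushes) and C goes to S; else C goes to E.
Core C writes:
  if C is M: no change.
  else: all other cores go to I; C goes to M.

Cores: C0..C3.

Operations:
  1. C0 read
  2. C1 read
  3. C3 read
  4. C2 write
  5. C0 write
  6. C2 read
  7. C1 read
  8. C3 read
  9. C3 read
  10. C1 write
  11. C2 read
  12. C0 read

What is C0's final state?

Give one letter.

Answer: S

Derivation:
Op 1: C0 read [C0 read from I: no other sharers -> C0=E (exclusive)] -> [E,I,I,I]
Op 2: C1 read [C1 read from I: others=['C0=E'] -> C1=S, others downsized to S] -> [S,S,I,I]
Op 3: C3 read [C3 read from I: others=['C0=S', 'C1=S'] -> C3=S, others downsized to S] -> [S,S,I,S]
Op 4: C2 write [C2 write: invalidate ['C0=S', 'C1=S', 'C3=S'] -> C2=M] -> [I,I,M,I]
Op 5: C0 write [C0 write: invalidate ['C2=M'] -> C0=M] -> [M,I,I,I]
Op 6: C2 read [C2 read from I: others=['C0=M'] -> C2=S, others downsized to S] -> [S,I,S,I]
Op 7: C1 read [C1 read from I: others=['C0=S', 'C2=S'] -> C1=S, others downsized to S] -> [S,S,S,I]
Op 8: C3 read [C3 read from I: others=['C0=S', 'C1=S', 'C2=S'] -> C3=S, others downsized to S] -> [S,S,S,S]
Op 9: C3 read [C3 read: already in S, no change] -> [S,S,S,S]
Op 10: C1 write [C1 write: invalidate ['C0=S', 'C2=S', 'C3=S'] -> C1=M] -> [I,M,I,I]
Op 11: C2 read [C2 read from I: others=['C1=M'] -> C2=S, others downsized to S] -> [I,S,S,I]
Op 12: C0 read [C0 read from I: others=['C1=S', 'C2=S'] -> C0=S, others downsized to S] -> [S,S,S,I]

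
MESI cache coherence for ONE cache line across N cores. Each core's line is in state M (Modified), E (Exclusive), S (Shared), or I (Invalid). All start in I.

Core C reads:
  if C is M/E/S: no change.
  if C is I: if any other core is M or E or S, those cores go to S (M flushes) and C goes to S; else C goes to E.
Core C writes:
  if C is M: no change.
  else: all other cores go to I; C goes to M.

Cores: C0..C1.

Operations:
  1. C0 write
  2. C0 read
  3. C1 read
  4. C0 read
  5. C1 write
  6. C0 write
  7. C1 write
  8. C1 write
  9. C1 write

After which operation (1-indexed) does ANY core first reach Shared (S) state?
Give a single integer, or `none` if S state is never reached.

Answer: 3

Derivation:
Op 1: C0 write [C0 write: invalidate none -> C0=M] -> [M,I]
Op 2: C0 read [C0 read: already in M, no change] -> [M,I]
Op 3: C1 read [C1 read from I: others=['C0=M'] -> C1=S, others downsized to S] -> [S,S]
  -> First S state at op 3; remaining ops need not be traced.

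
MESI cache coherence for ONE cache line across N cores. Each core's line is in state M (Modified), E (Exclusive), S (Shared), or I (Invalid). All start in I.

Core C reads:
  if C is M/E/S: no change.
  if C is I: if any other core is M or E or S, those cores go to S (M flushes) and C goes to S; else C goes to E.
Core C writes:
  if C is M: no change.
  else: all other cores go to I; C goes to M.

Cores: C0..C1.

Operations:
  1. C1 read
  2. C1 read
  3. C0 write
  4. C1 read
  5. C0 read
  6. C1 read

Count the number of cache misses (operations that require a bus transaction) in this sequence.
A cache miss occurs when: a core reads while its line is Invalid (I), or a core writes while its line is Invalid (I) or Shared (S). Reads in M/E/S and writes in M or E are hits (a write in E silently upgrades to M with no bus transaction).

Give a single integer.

Answer: 3

Derivation:
Op 1: C1 read [C1 read from I: no other sharers -> C1=E (exclusive)] -> [I,E] [MISS #1: read from I]
Op 2: C1 read [C1 read: already in E, no change] -> [I,E] [hit: read from E]
Op 3: C0 write [C0 write: invalidate ['C1=E'] -> C0=M] -> [M,I] [MISS #2: write from I]
Op 4: C1 read [C1 read from I: others=['C0=M'] -> C1=S, others downsized to S] -> [S,S] [MISS #3: read from I]
Op 5: C0 read [C0 read: already in S, no change] -> [S,S] [hit: read from S]
Op 6: C1 read [C1 read: already in S, no change] -> [S,S] [hit: read from S]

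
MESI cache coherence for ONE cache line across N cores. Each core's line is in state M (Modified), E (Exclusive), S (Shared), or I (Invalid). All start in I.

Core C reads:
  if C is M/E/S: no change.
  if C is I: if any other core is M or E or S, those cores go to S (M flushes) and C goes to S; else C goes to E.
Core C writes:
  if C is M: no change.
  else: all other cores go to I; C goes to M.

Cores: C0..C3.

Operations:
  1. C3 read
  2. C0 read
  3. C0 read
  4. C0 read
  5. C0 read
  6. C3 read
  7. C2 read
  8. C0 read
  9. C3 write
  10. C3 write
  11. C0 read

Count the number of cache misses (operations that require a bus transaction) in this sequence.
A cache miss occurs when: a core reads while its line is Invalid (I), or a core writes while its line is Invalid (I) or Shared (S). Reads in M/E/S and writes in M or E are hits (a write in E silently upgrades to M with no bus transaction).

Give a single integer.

Answer: 5

Derivation:
Op 1: C3 read [C3 read from I: no other sharers -> C3=E (exclusive)] -> [I,I,I,E] [MISS #1: read from I]
Op 2: C0 read [C0 read from I: others=['C3=E'] -> C0=S, others downsized to S] -> [S,I,I,S] [MISS #2: read from I]
Op 3: C0 read [C0 read: already in S, no change] -> [S,I,I,S] [hit: read from S]
Op 4: C0 read [C0 read: already in S, no change] -> [S,I,I,S] [hit: read from S]
Op 5: C0 read [C0 read: already in S, no change] -> [S,I,I,S] [hit: read from S]
Op 6: C3 read [C3 read: already in S, no change] -> [S,I,I,S] [hit: read from S]
Op 7: C2 read [C2 read from I: others=['C0=S', 'C3=S'] -> C2=S, others downsized to S] -> [S,I,S,S] [MISS #3: read from I]
Op 8: C0 read [C0 read: already in S, no change] -> [S,I,S,S] [hit: read from S]
Op 9: C3 write [C3 write: invalidate ['C0=S', 'C2=S'] -> C3=M] -> [I,I,I,M] [MISS #4: write from S]
Op 10: C3 write [C3 write: already M (modified), no change] -> [I,I,I,M] [hit: write from M]
Op 11: C0 read [C0 read from I: others=['C3=M'] -> C0=S, others downsized to S] -> [S,I,I,S] [MISS #5: read from I]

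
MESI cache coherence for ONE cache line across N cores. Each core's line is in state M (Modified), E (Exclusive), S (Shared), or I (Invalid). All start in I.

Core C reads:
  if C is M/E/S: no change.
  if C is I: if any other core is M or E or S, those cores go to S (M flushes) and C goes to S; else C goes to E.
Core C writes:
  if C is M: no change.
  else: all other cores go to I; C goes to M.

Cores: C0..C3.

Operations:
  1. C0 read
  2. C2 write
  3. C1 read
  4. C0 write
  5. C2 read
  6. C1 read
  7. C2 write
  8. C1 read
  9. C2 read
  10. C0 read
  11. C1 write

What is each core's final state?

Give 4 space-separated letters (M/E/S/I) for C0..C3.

Op 1: C0 read [C0 read from I: no other sharers -> C0=E (exclusive)] -> [E,I,I,I]
Op 2: C2 write [C2 write: invalidate ['C0=E'] -> C2=M] -> [I,I,M,I]
Op 3: C1 read [C1 read from I: others=['C2=M'] -> C1=S, others downsized to S] -> [I,S,S,I]
Op 4: C0 write [C0 write: invalidate ['C1=S', 'C2=S'] -> C0=M] -> [M,I,I,I]
Op 5: C2 read [C2 read from I: others=['C0=M'] -> C2=S, others downsized to S] -> [S,I,S,I]
Op 6: C1 read [C1 read from I: others=['C0=S', 'C2=S'] -> C1=S, others downsized to S] -> [S,S,S,I]
Op 7: C2 write [C2 write: invalidate ['C0=S', 'C1=S'] -> C2=M] -> [I,I,M,I]
Op 8: C1 read [C1 read from I: others=['C2=M'] -> C1=S, others downsized to S] -> [I,S,S,I]
Op 9: C2 read [C2 read: already in S, no change] -> [I,S,S,I]
Op 10: C0 read [C0 read from I: others=['C1=S', 'C2=S'] -> C0=S, others downsized to S] -> [S,S,S,I]
Op 11: C1 write [C1 write: invalidate ['C0=S', 'C2=S'] -> C1=M] -> [I,M,I,I]

Answer: I M I I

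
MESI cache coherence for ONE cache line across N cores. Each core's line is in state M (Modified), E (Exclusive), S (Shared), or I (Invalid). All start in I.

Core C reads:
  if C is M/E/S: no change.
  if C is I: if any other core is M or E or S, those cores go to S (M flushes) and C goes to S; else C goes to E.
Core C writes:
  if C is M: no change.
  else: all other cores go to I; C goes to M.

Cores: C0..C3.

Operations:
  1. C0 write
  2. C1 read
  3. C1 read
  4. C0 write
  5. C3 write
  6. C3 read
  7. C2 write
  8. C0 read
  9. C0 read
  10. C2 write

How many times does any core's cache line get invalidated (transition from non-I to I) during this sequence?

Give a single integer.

Op 1: C0 write [C0 write: invalidate none -> C0=M] -> [M,I,I,I] (invalidations this op: 0; running total: 0)
Op 2: C1 read [C1 read from I: others=['C0=M'] -> C1=S, others downsized to S] -> [S,S,I,I] (invalidations this op: 0; running total: 0)
Op 3: C1 read [C1 read: already in S, no change] -> [S,S,I,I] (invalidations this op: 0; running total: 0)
Op 4: C0 write [C0 write: invalidate ['C1=S'] -> C0=M] -> [M,I,I,I] (invalidations this op: 1; running total: 1)
Op 5: C3 write [C3 write: invalidate ['C0=M'] -> C3=M] -> [I,I,I,M] (invalidations this op: 1; running total: 2)
Op 6: C3 read [C3 read: already in M, no change] -> [I,I,I,M] (invalidations this op: 0; running total: 2)
Op 7: C2 write [C2 write: invalidate ['C3=M'] -> C2=M] -> [I,I,M,I] (invalidations this op: 1; running total: 3)
Op 8: C0 read [C0 read from I: others=['C2=M'] -> C0=S, others downsized to S] -> [S,I,S,I] (invalidations this op: 0; running total: 3)
Op 9: C0 read [C0 read: already in S, no change] -> [S,I,S,I] (invalidations this op: 0; running total: 3)
Op 10: C2 write [C2 write: invalidate ['C0=S'] -> C2=M] -> [I,I,M,I] (invalidations this op: 1; running total: 4)

Answer: 4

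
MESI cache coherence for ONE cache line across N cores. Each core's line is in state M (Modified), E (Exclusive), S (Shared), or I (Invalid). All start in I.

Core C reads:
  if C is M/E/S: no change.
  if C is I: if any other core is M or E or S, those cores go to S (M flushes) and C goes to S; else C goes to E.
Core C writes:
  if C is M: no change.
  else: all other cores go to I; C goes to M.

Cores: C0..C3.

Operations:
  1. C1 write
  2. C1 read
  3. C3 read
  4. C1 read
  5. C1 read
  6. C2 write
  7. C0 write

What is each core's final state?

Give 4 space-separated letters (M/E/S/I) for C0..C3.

Answer: M I I I

Derivation:
Op 1: C1 write [C1 write: invalidate none -> C1=M] -> [I,M,I,I]
Op 2: C1 read [C1 read: already in M, no change] -> [I,M,I,I]
Op 3: C3 read [C3 read from I: others=['C1=M'] -> C3=S, others downsized to S] -> [I,S,I,S]
Op 4: C1 read [C1 read: already in S, no change] -> [I,S,I,S]
Op 5: C1 read [C1 read: already in S, no change] -> [I,S,I,S]
Op 6: C2 write [C2 write: invalidate ['C1=S', 'C3=S'] -> C2=M] -> [I,I,M,I]
Op 7: C0 write [C0 write: invalidate ['C2=M'] -> C0=M] -> [M,I,I,I]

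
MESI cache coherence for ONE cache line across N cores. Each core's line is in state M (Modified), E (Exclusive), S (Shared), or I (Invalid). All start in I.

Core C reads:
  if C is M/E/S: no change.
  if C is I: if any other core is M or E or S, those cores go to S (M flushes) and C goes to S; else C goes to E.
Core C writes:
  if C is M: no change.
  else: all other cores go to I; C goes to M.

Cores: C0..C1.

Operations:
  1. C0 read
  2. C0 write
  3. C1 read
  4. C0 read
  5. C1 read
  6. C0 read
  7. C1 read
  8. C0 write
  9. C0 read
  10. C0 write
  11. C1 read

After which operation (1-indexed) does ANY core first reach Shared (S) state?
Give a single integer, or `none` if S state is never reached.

Answer: 3

Derivation:
Op 1: C0 read [C0 read from I: no other sharers -> C0=E (exclusive)] -> [E,I]
Op 2: C0 write [C0 write: invalidate none -> C0=M] -> [M,I]
Op 3: C1 read [C1 read from I: others=['C0=M'] -> C1=S, others downsized to S] -> [S,S]
  -> First S state at op 3; remaining ops need not be traced.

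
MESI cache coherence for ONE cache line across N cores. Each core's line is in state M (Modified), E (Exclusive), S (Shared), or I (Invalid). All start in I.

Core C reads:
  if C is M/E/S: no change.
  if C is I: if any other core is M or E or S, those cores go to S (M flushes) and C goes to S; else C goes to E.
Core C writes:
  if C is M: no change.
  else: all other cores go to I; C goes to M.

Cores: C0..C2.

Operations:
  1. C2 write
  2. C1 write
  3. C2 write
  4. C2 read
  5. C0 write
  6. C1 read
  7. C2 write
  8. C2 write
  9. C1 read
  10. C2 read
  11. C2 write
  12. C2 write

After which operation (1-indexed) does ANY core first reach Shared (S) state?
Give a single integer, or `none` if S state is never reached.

Answer: 6

Derivation:
Op 1: C2 write [C2 write: invalidate none -> C2=M] -> [I,I,M]
Op 2: C1 write [C1 write: invalidate ['C2=M'] -> C1=M] -> [I,M,I]
Op 3: C2 write [C2 write: invalidate ['C1=M'] -> C2=M] -> [I,I,M]
Op 4: C2 read [C2 read: already in M, no change] -> [I,I,M]
Op 5: C0 write [C0 write: invalidate ['C2=M'] -> C0=M] -> [M,I,I]
Op 6: C1 read [C1 read from I: others=['C0=M'] -> C1=S, others downsized to S] -> [S,S,I]
  -> First S state at op 6; remaining ops need not be traced.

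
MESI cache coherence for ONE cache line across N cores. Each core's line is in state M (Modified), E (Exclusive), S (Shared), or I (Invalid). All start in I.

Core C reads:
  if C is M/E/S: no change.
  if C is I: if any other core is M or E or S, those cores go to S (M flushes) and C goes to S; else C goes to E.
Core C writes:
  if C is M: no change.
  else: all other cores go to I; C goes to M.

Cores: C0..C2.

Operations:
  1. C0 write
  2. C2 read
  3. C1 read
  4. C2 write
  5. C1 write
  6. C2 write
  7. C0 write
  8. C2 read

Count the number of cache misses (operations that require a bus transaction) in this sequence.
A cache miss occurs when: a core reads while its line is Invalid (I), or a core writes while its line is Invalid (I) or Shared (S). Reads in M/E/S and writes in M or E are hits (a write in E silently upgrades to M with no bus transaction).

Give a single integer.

Op 1: C0 write [C0 write: invalidate none -> C0=M] -> [M,I,I] [MISS #1: write from I]
Op 2: C2 read [C2 read from I: others=['C0=M'] -> C2=S, others downsized to S] -> [S,I,S] [MISS #2: read from I]
Op 3: C1 read [C1 read from I: others=['C0=S', 'C2=S'] -> C1=S, others downsized to S] -> [S,S,S] [MISS #3: read from I]
Op 4: C2 write [C2 write: invalidate ['C0=S', 'C1=S'] -> C2=M] -> [I,I,M] [MISS #4: write from S]
Op 5: C1 write [C1 write: invalidate ['C2=M'] -> C1=M] -> [I,M,I] [MISS #5: write from I]
Op 6: C2 write [C2 write: invalidate ['C1=M'] -> C2=M] -> [I,I,M] [MISS #6: write from I]
Op 7: C0 write [C0 write: invalidate ['C2=M'] -> C0=M] -> [M,I,I] [MISS #7: write from I]
Op 8: C2 read [C2 read from I: others=['C0=M'] -> C2=S, others downsized to S] -> [S,I,S] [MISS #8: read from I]

Answer: 8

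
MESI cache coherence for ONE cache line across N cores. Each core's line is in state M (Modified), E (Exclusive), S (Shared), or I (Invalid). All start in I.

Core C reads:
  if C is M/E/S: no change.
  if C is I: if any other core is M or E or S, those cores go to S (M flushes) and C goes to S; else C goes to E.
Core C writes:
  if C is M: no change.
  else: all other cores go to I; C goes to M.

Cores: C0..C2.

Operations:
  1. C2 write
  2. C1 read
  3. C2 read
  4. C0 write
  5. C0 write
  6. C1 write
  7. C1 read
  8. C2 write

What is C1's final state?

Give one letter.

Answer: I

Derivation:
Op 1: C2 write [C2 write: invalidate none -> C2=M] -> [I,I,M]
Op 2: C1 read [C1 read from I: others=['C2=M'] -> C1=S, others downsized to S] -> [I,S,S]
Op 3: C2 read [C2 read: already in S, no change] -> [I,S,S]
Op 4: C0 write [C0 write: invalidate ['C1=S', 'C2=S'] -> C0=M] -> [M,I,I]
Op 5: C0 write [C0 write: already M (modified), no change] -> [M,I,I]
Op 6: C1 write [C1 write: invalidate ['C0=M'] -> C1=M] -> [I,M,I]
Op 7: C1 read [C1 read: already in M, no change] -> [I,M,I]
Op 8: C2 write [C2 write: invalidate ['C1=M'] -> C2=M] -> [I,I,M]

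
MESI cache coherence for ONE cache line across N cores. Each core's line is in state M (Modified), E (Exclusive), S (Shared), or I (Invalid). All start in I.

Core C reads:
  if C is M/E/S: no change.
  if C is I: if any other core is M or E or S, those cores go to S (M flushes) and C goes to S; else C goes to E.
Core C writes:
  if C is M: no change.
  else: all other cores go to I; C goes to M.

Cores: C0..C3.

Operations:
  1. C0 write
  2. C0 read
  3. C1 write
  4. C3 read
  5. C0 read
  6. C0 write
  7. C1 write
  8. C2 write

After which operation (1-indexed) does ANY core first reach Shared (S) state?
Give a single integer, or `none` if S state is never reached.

Answer: 4

Derivation:
Op 1: C0 write [C0 write: invalidate none -> C0=M] -> [M,I,I,I]
Op 2: C0 read [C0 read: already in M, no change] -> [M,I,I,I]
Op 3: C1 write [C1 write: invalidate ['C0=M'] -> C1=M] -> [I,M,I,I]
Op 4: C3 read [C3 read from I: others=['C1=M'] -> C3=S, others downsized to S] -> [I,S,I,S]
  -> First S state at op 4; remaining ops need not be traced.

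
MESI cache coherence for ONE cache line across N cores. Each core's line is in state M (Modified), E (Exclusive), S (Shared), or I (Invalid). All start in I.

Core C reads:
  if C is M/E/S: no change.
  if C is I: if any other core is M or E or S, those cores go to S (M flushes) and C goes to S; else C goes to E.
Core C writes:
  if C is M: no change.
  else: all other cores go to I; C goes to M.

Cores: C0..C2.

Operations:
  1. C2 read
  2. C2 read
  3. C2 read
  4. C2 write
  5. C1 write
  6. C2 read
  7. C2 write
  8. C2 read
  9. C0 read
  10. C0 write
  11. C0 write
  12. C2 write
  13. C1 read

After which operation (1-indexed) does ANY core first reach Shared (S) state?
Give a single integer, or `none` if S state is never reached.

Answer: 6

Derivation:
Op 1: C2 read [C2 read from I: no other sharers -> C2=E (exclusive)] -> [I,I,E]
Op 2: C2 read [C2 read: already in E, no change] -> [I,I,E]
Op 3: C2 read [C2 read: already in E, no change] -> [I,I,E]
Op 4: C2 write [C2 write: invalidate none -> C2=M] -> [I,I,M]
Op 5: C1 write [C1 write: invalidate ['C2=M'] -> C1=M] -> [I,M,I]
Op 6: C2 read [C2 read from I: others=['C1=M'] -> C2=S, others downsized to S] -> [I,S,S]
  -> First S state at op 6; remaining ops need not be traced.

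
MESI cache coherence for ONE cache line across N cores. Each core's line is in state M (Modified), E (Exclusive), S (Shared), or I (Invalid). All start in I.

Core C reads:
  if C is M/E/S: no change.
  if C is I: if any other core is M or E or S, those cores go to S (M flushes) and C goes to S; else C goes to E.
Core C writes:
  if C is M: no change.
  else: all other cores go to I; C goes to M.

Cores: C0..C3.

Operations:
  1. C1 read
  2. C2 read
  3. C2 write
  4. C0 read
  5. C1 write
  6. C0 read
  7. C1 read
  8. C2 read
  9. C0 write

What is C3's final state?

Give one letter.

Answer: I

Derivation:
Op 1: C1 read [C1 read from I: no other sharers -> C1=E (exclusive)] -> [I,E,I,I]
Op 2: C2 read [C2 read from I: others=['C1=E'] -> C2=S, others downsized to S] -> [I,S,S,I]
Op 3: C2 write [C2 write: invalidate ['C1=S'] -> C2=M] -> [I,I,M,I]
Op 4: C0 read [C0 read from I: others=['C2=M'] -> C0=S, others downsized to S] -> [S,I,S,I]
Op 5: C1 write [C1 write: invalidate ['C0=S', 'C2=S'] -> C1=M] -> [I,M,I,I]
Op 6: C0 read [C0 read from I: others=['C1=M'] -> C0=S, others downsized to S] -> [S,S,I,I]
Op 7: C1 read [C1 read: already in S, no change] -> [S,S,I,I]
Op 8: C2 read [C2 read from I: others=['C0=S', 'C1=S'] -> C2=S, others downsized to S] -> [S,S,S,I]
Op 9: C0 write [C0 write: invalidate ['C1=S', 'C2=S'] -> C0=M] -> [M,I,I,I]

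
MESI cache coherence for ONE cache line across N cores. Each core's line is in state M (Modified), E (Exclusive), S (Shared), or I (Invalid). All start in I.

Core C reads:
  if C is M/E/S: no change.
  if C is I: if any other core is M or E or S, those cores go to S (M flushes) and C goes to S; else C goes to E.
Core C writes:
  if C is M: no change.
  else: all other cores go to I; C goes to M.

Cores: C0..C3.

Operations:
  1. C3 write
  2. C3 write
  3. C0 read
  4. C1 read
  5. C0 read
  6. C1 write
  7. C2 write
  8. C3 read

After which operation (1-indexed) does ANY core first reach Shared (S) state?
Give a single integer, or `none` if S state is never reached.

Op 1: C3 write [C3 write: invalidate none -> C3=M] -> [I,I,I,M]
Op 2: C3 write [C3 write: already M (modified), no change] -> [I,I,I,M]
Op 3: C0 read [C0 read from I: others=['C3=M'] -> C0=S, others downsized to S] -> [S,I,I,S]
  -> First S state at op 3; remaining ops need not be traced.

Answer: 3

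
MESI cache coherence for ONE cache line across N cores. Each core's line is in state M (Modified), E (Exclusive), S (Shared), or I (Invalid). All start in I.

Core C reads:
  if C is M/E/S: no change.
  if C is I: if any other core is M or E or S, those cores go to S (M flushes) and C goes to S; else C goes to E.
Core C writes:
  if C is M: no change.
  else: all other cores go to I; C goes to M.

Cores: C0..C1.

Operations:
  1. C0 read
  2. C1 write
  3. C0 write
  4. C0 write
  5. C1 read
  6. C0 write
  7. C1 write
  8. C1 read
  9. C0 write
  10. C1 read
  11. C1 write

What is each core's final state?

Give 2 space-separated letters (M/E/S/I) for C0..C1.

Answer: I M

Derivation:
Op 1: C0 read [C0 read from I: no other sharers -> C0=E (exclusive)] -> [E,I]
Op 2: C1 write [C1 write: invalidate ['C0=E'] -> C1=M] -> [I,M]
Op 3: C0 write [C0 write: invalidate ['C1=M'] -> C0=M] -> [M,I]
Op 4: C0 write [C0 write: already M (modified), no change] -> [M,I]
Op 5: C1 read [C1 read from I: others=['C0=M'] -> C1=S, others downsized to S] -> [S,S]
Op 6: C0 write [C0 write: invalidate ['C1=S'] -> C0=M] -> [M,I]
Op 7: C1 write [C1 write: invalidate ['C0=M'] -> C1=M] -> [I,M]
Op 8: C1 read [C1 read: already in M, no change] -> [I,M]
Op 9: C0 write [C0 write: invalidate ['C1=M'] -> C0=M] -> [M,I]
Op 10: C1 read [C1 read from I: others=['C0=M'] -> C1=S, others downsized to S] -> [S,S]
Op 11: C1 write [C1 write: invalidate ['C0=S'] -> C1=M] -> [I,M]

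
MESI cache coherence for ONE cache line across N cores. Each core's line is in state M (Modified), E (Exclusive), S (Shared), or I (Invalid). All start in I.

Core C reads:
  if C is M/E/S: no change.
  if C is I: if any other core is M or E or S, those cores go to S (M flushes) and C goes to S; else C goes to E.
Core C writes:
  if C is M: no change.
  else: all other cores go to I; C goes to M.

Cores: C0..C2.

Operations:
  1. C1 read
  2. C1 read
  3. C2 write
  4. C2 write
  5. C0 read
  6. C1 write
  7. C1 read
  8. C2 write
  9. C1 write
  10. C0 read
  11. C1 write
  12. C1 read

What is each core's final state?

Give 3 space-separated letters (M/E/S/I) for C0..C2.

Op 1: C1 read [C1 read from I: no other sharers -> C1=E (exclusive)] -> [I,E,I]
Op 2: C1 read [C1 read: already in E, no change] -> [I,E,I]
Op 3: C2 write [C2 write: invalidate ['C1=E'] -> C2=M] -> [I,I,M]
Op 4: C2 write [C2 write: already M (modified), no change] -> [I,I,M]
Op 5: C0 read [C0 read from I: others=['C2=M'] -> C0=S, others downsized to S] -> [S,I,S]
Op 6: C1 write [C1 write: invalidate ['C0=S', 'C2=S'] -> C1=M] -> [I,M,I]
Op 7: C1 read [C1 read: already in M, no change] -> [I,M,I]
Op 8: C2 write [C2 write: invalidate ['C1=M'] -> C2=M] -> [I,I,M]
Op 9: C1 write [C1 write: invalidate ['C2=M'] -> C1=M] -> [I,M,I]
Op 10: C0 read [C0 read from I: others=['C1=M'] -> C0=S, others downsized to S] -> [S,S,I]
Op 11: C1 write [C1 write: invalidate ['C0=S'] -> C1=M] -> [I,M,I]
Op 12: C1 read [C1 read: already in M, no change] -> [I,M,I]

Answer: I M I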